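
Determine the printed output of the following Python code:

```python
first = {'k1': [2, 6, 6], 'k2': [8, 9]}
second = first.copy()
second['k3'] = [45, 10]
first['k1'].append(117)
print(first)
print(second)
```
{'k1': [2, 6, 6, 117], 'k2': [8, 9]}
{'k1': [2, 6, 6, 117], 'k2': [8, 9], 'k3': [45, 10]}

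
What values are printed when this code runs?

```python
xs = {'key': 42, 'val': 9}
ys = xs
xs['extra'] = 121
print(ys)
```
{'key': 42, 'val': 9, 'extra': 121}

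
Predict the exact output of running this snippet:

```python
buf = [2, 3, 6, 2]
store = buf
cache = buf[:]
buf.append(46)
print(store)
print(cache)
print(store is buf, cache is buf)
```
[2, 3, 6, 2, 46]
[2, 3, 6, 2]
True False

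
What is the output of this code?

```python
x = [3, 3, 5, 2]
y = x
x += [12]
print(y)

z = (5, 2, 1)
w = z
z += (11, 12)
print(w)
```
[3, 3, 5, 2, 12]
(5, 2, 1)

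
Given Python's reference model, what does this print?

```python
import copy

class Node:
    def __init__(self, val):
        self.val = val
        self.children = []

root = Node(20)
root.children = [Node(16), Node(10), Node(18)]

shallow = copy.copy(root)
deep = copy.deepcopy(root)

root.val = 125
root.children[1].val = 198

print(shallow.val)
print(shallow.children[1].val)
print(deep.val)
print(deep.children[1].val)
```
20
198
20
10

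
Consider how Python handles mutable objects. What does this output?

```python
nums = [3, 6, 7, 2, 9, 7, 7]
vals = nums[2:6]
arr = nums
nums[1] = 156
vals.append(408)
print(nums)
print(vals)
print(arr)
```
[3, 156, 7, 2, 9, 7, 7]
[7, 2, 9, 7, 408]
[3, 156, 7, 2, 9, 7, 7]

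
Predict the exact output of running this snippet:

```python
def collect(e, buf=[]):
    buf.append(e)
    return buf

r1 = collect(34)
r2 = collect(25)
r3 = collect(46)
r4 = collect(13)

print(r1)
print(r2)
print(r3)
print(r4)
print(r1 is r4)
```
[34, 25, 46, 13]
[34, 25, 46, 13]
[34, 25, 46, 13]
[34, 25, 46, 13]
True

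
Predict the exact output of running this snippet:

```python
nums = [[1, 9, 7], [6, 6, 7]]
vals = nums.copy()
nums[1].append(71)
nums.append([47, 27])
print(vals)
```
[[1, 9, 7], [6, 6, 7, 71]]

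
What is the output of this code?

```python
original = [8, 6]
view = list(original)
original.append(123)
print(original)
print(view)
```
[8, 6, 123]
[8, 6]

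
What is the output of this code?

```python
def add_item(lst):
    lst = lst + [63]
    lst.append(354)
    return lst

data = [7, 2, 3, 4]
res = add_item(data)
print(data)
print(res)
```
[7, 2, 3, 4]
[7, 2, 3, 4, 63, 354]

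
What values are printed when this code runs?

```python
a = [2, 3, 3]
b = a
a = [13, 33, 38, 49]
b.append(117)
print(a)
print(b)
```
[13, 33, 38, 49]
[2, 3, 3, 117]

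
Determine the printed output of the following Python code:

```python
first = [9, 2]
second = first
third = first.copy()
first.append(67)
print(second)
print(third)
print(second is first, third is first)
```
[9, 2, 67]
[9, 2]
True False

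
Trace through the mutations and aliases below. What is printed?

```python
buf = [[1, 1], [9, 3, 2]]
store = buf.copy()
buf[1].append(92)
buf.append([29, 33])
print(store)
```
[[1, 1], [9, 3, 2, 92]]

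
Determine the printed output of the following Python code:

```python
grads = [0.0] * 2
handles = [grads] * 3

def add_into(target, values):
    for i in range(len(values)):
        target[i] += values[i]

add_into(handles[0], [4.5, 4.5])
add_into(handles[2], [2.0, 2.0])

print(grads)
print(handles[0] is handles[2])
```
[6.5, 6.5]
True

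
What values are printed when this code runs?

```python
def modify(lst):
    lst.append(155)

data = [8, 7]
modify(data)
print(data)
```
[8, 7, 155]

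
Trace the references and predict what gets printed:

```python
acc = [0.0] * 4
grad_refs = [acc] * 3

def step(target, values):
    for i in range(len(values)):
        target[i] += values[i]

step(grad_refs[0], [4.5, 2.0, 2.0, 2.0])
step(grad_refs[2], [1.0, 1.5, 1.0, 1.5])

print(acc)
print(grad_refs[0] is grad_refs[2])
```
[5.5, 3.5, 3.0, 3.5]
True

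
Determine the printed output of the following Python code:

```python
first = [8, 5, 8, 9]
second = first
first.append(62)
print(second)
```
[8, 5, 8, 9, 62]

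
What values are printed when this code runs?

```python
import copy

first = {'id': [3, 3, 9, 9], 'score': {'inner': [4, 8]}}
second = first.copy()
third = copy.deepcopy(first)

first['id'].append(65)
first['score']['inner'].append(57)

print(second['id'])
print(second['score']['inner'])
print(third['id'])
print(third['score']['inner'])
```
[3, 3, 9, 9, 65]
[4, 8, 57]
[3, 3, 9, 9]
[4, 8]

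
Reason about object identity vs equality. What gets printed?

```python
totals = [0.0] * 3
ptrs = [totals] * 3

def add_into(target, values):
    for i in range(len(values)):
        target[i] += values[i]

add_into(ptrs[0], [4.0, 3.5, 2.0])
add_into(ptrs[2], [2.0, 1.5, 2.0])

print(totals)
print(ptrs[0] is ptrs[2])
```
[6.0, 5.0, 4.0]
True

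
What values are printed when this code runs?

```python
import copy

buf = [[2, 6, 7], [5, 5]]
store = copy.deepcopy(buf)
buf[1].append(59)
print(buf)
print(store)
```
[[2, 6, 7], [5, 5, 59]]
[[2, 6, 7], [5, 5]]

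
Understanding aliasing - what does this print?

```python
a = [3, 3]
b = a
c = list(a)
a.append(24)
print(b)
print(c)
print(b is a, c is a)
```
[3, 3, 24]
[3, 3]
True False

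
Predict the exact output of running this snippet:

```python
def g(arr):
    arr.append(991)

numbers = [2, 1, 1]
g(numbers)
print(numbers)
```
[2, 1, 1, 991]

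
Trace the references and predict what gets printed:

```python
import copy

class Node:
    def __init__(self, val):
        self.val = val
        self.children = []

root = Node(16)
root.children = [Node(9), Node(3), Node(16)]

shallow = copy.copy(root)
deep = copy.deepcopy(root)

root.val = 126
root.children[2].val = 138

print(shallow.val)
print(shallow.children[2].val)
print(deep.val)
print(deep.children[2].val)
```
16
138
16
16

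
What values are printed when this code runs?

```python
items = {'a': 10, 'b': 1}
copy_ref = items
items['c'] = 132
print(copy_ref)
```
{'a': 10, 'b': 1, 'c': 132}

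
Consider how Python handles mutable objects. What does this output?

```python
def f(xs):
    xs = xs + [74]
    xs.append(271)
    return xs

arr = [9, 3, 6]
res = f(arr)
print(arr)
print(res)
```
[9, 3, 6]
[9, 3, 6, 74, 271]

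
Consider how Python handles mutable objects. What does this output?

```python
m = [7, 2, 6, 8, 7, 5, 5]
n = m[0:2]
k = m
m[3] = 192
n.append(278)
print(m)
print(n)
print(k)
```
[7, 2, 6, 192, 7, 5, 5]
[7, 2, 278]
[7, 2, 6, 192, 7, 5, 5]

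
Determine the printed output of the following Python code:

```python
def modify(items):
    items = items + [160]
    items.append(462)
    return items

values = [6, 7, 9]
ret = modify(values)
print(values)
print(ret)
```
[6, 7, 9]
[6, 7, 9, 160, 462]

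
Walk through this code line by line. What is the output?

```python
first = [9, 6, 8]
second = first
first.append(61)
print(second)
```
[9, 6, 8, 61]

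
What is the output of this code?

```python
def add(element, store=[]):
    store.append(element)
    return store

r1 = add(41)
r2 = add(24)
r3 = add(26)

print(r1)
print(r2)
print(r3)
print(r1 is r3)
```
[41, 24, 26]
[41, 24, 26]
[41, 24, 26]
True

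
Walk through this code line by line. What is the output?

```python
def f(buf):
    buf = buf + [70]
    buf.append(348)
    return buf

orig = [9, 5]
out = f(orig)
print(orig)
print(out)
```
[9, 5]
[9, 5, 70, 348]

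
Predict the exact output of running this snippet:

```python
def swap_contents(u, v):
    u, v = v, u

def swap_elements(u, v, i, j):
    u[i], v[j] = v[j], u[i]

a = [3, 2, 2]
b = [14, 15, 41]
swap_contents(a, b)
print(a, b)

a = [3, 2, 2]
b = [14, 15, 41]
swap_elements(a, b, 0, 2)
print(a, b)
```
[3, 2, 2] [14, 15, 41]
[41, 2, 2] [14, 15, 3]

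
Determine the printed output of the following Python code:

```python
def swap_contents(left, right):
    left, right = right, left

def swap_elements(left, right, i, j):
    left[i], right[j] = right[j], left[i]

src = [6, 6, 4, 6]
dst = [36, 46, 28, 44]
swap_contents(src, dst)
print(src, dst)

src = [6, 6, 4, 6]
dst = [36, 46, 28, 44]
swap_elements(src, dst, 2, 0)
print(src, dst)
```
[6, 6, 4, 6] [36, 46, 28, 44]
[6, 6, 36, 6] [4, 46, 28, 44]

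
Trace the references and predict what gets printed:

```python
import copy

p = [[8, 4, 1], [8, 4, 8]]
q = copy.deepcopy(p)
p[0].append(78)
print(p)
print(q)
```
[[8, 4, 1, 78], [8, 4, 8]]
[[8, 4, 1], [8, 4, 8]]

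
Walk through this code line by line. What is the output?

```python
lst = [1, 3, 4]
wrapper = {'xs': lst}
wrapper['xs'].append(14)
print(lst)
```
[1, 3, 4, 14]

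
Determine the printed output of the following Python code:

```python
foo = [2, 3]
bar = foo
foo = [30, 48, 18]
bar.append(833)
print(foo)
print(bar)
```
[30, 48, 18]
[2, 3, 833]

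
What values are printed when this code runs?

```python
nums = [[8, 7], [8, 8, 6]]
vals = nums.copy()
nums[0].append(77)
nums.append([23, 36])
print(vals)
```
[[8, 7, 77], [8, 8, 6]]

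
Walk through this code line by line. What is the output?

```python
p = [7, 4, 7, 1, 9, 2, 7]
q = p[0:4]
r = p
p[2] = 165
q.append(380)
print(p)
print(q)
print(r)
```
[7, 4, 165, 1, 9, 2, 7]
[7, 4, 7, 1, 380]
[7, 4, 165, 1, 9, 2, 7]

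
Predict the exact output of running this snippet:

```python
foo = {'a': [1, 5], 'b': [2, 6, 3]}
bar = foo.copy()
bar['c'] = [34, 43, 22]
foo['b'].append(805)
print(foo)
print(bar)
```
{'a': [1, 5], 'b': [2, 6, 3, 805]}
{'a': [1, 5], 'b': [2, 6, 3, 805], 'c': [34, 43, 22]}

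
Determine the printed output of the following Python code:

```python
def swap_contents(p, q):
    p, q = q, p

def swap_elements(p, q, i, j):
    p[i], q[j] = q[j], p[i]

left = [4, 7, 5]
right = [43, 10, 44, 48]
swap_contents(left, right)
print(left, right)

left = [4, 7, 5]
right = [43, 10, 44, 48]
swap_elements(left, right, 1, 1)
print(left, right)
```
[4, 7, 5] [43, 10, 44, 48]
[4, 10, 5] [43, 7, 44, 48]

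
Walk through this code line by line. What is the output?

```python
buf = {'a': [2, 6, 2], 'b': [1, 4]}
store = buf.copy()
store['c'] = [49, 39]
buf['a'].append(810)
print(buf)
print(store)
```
{'a': [2, 6, 2, 810], 'b': [1, 4]}
{'a': [2, 6, 2, 810], 'b': [1, 4], 'c': [49, 39]}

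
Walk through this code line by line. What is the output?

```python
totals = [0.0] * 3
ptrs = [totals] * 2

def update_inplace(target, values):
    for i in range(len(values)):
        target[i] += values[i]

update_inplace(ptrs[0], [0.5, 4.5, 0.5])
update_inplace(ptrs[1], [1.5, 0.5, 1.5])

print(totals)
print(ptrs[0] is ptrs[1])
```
[2.0, 5.0, 2.0]
True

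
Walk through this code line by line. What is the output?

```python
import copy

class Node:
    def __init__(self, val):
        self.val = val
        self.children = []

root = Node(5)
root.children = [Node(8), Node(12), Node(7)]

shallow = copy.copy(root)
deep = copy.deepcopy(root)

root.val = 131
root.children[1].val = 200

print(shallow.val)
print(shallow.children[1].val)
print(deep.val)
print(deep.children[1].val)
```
5
200
5
12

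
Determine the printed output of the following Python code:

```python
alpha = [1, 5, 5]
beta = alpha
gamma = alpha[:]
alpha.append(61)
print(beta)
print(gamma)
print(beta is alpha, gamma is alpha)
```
[1, 5, 5, 61]
[1, 5, 5]
True False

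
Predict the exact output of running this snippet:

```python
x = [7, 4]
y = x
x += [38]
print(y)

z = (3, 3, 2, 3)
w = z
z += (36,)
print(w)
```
[7, 4, 38]
(3, 3, 2, 3)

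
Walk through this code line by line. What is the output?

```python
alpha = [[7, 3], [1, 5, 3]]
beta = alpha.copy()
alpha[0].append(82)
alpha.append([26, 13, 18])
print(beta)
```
[[7, 3, 82], [1, 5, 3]]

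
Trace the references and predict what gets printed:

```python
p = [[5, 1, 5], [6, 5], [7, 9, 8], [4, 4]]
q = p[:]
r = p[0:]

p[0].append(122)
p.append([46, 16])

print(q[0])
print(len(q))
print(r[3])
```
[5, 1, 5, 122]
4
[4, 4]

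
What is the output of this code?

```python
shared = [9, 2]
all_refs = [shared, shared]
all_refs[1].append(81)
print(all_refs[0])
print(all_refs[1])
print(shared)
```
[9, 2, 81]
[9, 2, 81]
[9, 2, 81]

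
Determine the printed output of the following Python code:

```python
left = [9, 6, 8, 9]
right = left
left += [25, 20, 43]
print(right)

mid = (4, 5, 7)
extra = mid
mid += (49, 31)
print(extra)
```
[9, 6, 8, 9, 25, 20, 43]
(4, 5, 7)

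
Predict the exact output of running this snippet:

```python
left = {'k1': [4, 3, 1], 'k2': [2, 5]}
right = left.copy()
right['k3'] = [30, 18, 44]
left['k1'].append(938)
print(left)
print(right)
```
{'k1': [4, 3, 1, 938], 'k2': [2, 5]}
{'k1': [4, 3, 1, 938], 'k2': [2, 5], 'k3': [30, 18, 44]}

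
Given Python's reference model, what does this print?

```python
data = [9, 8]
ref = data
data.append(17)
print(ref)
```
[9, 8, 17]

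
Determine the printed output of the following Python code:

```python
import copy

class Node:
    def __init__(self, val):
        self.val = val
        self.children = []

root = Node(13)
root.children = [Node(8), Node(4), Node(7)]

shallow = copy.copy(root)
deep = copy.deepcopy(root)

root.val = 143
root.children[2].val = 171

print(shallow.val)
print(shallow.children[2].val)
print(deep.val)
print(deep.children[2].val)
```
13
171
13
7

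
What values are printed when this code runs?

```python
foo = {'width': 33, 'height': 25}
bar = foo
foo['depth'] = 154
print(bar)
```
{'width': 33, 'height': 25, 'depth': 154}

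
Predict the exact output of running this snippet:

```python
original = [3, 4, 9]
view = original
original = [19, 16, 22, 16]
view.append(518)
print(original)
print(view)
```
[19, 16, 22, 16]
[3, 4, 9, 518]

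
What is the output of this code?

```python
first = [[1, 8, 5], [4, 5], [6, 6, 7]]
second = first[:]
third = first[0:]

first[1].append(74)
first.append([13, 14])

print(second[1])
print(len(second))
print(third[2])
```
[4, 5, 74]
3
[6, 6, 7]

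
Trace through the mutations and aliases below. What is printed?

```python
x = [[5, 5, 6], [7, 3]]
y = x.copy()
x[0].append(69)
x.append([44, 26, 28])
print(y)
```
[[5, 5, 6, 69], [7, 3]]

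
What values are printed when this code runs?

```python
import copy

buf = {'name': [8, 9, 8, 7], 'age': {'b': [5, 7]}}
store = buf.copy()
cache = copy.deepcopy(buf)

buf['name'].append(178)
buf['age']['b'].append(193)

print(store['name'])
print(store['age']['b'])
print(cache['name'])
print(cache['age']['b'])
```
[8, 9, 8, 7, 178]
[5, 7, 193]
[8, 9, 8, 7]
[5, 7]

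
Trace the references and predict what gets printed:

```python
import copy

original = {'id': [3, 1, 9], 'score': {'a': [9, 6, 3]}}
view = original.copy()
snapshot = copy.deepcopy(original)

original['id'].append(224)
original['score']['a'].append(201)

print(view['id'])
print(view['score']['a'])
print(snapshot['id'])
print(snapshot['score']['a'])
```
[3, 1, 9, 224]
[9, 6, 3, 201]
[3, 1, 9]
[9, 6, 3]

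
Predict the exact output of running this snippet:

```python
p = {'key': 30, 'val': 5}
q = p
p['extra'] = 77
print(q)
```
{'key': 30, 'val': 5, 'extra': 77}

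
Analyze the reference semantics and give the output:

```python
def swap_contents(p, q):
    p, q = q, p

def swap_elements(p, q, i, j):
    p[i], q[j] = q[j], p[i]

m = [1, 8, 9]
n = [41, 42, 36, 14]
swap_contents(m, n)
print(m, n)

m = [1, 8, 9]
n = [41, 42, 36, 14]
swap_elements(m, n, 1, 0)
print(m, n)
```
[1, 8, 9] [41, 42, 36, 14]
[1, 41, 9] [8, 42, 36, 14]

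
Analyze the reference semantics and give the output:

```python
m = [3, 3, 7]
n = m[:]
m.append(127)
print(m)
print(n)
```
[3, 3, 7, 127]
[3, 3, 7]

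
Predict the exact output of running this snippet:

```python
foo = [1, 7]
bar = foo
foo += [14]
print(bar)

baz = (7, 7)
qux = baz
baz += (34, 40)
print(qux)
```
[1, 7, 14]
(7, 7)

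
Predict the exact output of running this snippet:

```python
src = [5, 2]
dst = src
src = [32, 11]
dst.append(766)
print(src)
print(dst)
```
[32, 11]
[5, 2, 766]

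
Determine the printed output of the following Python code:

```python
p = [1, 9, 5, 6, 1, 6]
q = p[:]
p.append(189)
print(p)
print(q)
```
[1, 9, 5, 6, 1, 6, 189]
[1, 9, 5, 6, 1, 6]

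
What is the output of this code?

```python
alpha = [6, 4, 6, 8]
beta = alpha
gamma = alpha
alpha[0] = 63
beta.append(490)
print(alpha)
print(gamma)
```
[63, 4, 6, 8, 490]
[63, 4, 6, 8, 490]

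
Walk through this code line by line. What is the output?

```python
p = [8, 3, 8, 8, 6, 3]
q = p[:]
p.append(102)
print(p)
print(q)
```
[8, 3, 8, 8, 6, 3, 102]
[8, 3, 8, 8, 6, 3]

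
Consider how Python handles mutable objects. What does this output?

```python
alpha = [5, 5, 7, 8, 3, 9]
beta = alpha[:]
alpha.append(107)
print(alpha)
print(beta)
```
[5, 5, 7, 8, 3, 9, 107]
[5, 5, 7, 8, 3, 9]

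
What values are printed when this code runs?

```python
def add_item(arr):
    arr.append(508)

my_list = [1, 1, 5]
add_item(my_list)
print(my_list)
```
[1, 1, 5, 508]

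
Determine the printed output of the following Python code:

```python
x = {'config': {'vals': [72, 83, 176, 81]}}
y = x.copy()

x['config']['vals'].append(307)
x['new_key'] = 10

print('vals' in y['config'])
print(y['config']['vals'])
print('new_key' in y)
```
True
[72, 83, 176, 81, 307]
False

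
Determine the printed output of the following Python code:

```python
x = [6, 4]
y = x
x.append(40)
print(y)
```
[6, 4, 40]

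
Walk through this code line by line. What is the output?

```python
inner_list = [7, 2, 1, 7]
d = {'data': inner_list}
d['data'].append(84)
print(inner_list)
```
[7, 2, 1, 7, 84]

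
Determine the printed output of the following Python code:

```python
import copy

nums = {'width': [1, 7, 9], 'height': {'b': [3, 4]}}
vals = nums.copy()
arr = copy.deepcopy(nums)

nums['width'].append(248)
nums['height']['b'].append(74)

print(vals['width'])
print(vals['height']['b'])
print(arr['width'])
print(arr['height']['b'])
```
[1, 7, 9, 248]
[3, 4, 74]
[1, 7, 9]
[3, 4]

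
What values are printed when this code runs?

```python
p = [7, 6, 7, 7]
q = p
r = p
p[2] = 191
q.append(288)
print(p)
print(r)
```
[7, 6, 191, 7, 288]
[7, 6, 191, 7, 288]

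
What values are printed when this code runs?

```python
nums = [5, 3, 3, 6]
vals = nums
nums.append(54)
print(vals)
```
[5, 3, 3, 6, 54]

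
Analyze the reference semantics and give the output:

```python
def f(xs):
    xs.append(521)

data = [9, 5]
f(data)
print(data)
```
[9, 5, 521]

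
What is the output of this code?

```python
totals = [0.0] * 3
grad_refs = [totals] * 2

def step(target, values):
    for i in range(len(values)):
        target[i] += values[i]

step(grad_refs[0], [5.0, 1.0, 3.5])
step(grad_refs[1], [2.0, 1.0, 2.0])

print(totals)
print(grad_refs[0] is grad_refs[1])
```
[7.0, 2.0, 5.5]
True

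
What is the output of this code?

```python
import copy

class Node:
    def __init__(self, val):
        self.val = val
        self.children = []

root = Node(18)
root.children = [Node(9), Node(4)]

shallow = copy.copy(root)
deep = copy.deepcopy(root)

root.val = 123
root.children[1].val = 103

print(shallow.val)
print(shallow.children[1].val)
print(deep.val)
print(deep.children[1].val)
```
18
103
18
4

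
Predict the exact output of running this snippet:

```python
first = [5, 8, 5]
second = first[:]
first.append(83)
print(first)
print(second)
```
[5, 8, 5, 83]
[5, 8, 5]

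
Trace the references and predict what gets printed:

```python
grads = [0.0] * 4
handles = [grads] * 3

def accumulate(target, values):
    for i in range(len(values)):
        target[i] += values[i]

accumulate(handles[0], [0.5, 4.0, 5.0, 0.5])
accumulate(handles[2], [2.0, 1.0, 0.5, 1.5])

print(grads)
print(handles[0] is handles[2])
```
[2.5, 5.0, 5.5, 2.0]
True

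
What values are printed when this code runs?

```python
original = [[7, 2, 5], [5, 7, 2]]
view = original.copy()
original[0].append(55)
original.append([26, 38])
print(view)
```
[[7, 2, 5, 55], [5, 7, 2]]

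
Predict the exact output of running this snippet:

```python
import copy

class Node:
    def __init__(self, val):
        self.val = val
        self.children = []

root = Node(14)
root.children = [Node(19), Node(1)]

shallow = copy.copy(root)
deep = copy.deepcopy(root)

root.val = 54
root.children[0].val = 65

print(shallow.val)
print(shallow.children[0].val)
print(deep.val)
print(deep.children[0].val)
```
14
65
14
19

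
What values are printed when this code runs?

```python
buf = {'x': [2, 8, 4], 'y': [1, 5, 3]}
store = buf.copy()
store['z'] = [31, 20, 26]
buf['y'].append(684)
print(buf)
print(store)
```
{'x': [2, 8, 4], 'y': [1, 5, 3, 684]}
{'x': [2, 8, 4], 'y': [1, 5, 3, 684], 'z': [31, 20, 26]}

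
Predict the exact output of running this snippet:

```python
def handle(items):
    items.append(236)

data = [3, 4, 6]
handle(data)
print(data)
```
[3, 4, 6, 236]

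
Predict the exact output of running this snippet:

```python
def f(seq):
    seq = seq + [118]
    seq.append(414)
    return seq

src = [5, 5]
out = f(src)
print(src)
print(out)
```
[5, 5]
[5, 5, 118, 414]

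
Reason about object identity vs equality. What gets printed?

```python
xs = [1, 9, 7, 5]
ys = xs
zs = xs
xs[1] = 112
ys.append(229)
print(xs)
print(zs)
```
[1, 112, 7, 5, 229]
[1, 112, 7, 5, 229]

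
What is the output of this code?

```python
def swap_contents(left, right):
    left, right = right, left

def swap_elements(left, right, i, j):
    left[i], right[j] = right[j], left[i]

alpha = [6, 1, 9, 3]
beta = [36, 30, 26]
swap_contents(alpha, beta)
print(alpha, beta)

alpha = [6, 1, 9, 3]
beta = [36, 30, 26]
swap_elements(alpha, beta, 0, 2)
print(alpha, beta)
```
[6, 1, 9, 3] [36, 30, 26]
[26, 1, 9, 3] [36, 30, 6]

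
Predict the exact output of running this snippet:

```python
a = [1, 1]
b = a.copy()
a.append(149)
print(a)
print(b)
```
[1, 1, 149]
[1, 1]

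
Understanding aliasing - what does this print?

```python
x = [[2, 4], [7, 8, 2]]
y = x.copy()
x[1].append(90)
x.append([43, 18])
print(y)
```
[[2, 4], [7, 8, 2, 90]]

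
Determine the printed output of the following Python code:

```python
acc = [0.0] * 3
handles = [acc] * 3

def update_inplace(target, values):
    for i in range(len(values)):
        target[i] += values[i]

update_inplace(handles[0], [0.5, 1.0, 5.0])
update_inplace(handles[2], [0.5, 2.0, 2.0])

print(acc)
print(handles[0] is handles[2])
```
[1.0, 3.0, 7.0]
True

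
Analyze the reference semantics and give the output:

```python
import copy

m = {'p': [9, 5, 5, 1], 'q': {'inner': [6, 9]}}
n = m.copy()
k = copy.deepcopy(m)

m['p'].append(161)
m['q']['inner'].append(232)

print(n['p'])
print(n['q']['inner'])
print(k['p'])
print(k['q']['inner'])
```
[9, 5, 5, 1, 161]
[6, 9, 232]
[9, 5, 5, 1]
[6, 9]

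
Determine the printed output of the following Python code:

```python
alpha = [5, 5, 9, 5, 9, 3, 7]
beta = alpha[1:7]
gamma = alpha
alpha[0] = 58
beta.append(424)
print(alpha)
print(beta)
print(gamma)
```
[58, 5, 9, 5, 9, 3, 7]
[5, 9, 5, 9, 3, 7, 424]
[58, 5, 9, 5, 9, 3, 7]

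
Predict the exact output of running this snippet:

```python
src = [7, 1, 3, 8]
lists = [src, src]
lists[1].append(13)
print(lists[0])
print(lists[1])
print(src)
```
[7, 1, 3, 8, 13]
[7, 1, 3, 8, 13]
[7, 1, 3, 8, 13]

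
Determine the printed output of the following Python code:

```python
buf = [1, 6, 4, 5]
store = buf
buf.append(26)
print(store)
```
[1, 6, 4, 5, 26]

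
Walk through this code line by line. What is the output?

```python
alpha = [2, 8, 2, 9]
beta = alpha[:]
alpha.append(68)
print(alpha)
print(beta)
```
[2, 8, 2, 9, 68]
[2, 8, 2, 9]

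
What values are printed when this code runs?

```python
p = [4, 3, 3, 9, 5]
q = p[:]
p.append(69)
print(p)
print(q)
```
[4, 3, 3, 9, 5, 69]
[4, 3, 3, 9, 5]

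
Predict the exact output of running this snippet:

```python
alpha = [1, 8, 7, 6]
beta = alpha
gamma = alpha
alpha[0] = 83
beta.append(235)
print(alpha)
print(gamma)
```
[83, 8, 7, 6, 235]
[83, 8, 7, 6, 235]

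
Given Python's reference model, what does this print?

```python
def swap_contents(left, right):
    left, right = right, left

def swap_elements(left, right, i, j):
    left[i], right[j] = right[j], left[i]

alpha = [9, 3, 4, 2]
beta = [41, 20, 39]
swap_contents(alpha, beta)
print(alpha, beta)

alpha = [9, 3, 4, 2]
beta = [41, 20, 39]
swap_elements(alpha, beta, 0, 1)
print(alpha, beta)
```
[9, 3, 4, 2] [41, 20, 39]
[20, 3, 4, 2] [41, 9, 39]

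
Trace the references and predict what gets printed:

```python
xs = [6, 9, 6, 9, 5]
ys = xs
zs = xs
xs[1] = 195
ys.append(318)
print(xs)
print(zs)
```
[6, 195, 6, 9, 5, 318]
[6, 195, 6, 9, 5, 318]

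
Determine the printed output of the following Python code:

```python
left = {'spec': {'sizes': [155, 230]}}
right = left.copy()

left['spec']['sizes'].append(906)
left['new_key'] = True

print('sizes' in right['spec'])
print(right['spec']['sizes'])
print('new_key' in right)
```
True
[155, 230, 906]
False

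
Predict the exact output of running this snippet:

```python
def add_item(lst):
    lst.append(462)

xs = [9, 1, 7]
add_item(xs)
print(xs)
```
[9, 1, 7, 462]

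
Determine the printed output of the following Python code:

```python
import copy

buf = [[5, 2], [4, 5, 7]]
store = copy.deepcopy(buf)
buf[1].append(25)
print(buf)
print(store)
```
[[5, 2], [4, 5, 7, 25]]
[[5, 2], [4, 5, 7]]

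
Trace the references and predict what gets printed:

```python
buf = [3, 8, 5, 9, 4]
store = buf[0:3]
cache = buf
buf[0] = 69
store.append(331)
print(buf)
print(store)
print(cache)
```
[69, 8, 5, 9, 4]
[3, 8, 5, 331]
[69, 8, 5, 9, 4]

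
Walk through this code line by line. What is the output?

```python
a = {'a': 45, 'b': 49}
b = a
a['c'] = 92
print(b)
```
{'a': 45, 'b': 49, 'c': 92}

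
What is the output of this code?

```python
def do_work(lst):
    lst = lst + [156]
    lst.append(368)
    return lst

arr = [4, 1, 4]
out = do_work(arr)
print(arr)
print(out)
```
[4, 1, 4]
[4, 1, 4, 156, 368]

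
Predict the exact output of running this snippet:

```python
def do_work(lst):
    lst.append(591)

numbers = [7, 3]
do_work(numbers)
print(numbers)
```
[7, 3, 591]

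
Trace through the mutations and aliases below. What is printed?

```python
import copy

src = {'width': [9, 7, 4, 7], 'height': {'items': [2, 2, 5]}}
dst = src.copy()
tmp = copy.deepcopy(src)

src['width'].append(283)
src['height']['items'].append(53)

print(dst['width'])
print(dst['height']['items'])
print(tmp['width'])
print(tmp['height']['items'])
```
[9, 7, 4, 7, 283]
[2, 2, 5, 53]
[9, 7, 4, 7]
[2, 2, 5]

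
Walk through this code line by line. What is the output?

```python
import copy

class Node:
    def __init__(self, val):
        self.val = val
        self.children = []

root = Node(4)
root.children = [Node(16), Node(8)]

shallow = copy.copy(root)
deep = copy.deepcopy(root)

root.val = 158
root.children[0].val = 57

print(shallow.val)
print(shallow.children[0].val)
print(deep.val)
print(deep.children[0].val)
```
4
57
4
16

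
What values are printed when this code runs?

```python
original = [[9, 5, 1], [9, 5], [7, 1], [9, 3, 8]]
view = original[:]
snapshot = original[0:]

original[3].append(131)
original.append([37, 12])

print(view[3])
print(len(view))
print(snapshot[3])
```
[9, 3, 8, 131]
4
[9, 3, 8, 131]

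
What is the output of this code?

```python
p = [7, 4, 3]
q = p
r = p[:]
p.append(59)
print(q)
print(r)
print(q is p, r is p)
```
[7, 4, 3, 59]
[7, 4, 3]
True False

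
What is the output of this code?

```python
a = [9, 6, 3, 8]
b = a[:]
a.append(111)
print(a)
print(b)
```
[9, 6, 3, 8, 111]
[9, 6, 3, 8]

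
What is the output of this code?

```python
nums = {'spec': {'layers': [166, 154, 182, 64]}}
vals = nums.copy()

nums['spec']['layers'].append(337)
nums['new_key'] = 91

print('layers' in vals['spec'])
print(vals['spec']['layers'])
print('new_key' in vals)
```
True
[166, 154, 182, 64, 337]
False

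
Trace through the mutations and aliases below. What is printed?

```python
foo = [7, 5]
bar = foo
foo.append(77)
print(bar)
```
[7, 5, 77]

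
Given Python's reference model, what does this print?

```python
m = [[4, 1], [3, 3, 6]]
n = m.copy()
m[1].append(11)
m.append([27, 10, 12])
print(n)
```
[[4, 1], [3, 3, 6, 11]]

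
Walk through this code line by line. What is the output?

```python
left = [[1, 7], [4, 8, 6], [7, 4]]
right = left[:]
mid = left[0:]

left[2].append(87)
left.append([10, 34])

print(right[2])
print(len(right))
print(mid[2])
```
[7, 4, 87]
3
[7, 4, 87]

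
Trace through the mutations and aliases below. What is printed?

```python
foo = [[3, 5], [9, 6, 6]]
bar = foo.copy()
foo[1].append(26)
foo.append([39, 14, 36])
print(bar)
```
[[3, 5], [9, 6, 6, 26]]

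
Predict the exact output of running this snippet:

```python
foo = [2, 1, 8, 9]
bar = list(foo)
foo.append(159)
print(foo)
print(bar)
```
[2, 1, 8, 9, 159]
[2, 1, 8, 9]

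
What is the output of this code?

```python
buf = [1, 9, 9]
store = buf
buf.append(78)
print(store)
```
[1, 9, 9, 78]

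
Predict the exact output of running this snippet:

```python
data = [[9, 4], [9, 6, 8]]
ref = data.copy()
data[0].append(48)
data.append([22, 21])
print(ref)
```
[[9, 4, 48], [9, 6, 8]]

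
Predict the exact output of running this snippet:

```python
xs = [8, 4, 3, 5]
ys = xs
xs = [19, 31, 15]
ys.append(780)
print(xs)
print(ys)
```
[19, 31, 15]
[8, 4, 3, 5, 780]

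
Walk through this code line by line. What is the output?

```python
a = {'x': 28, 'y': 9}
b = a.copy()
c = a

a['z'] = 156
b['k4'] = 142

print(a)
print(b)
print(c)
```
{'x': 28, 'y': 9, 'z': 156}
{'x': 28, 'y': 9, 'k4': 142}
{'x': 28, 'y': 9, 'z': 156}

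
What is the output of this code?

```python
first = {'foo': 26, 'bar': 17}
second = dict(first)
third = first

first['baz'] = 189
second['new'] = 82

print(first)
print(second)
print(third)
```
{'foo': 26, 'bar': 17, 'baz': 189}
{'foo': 26, 'bar': 17, 'new': 82}
{'foo': 26, 'bar': 17, 'baz': 189}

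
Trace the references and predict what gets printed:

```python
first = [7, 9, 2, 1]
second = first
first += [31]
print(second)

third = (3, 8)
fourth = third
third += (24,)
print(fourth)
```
[7, 9, 2, 1, 31]
(3, 8)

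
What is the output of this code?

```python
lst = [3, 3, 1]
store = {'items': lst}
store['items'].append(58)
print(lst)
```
[3, 3, 1, 58]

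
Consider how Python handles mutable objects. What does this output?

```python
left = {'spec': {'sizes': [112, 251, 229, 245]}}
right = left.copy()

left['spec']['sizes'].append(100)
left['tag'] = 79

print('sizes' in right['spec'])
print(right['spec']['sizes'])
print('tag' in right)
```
True
[112, 251, 229, 245, 100]
False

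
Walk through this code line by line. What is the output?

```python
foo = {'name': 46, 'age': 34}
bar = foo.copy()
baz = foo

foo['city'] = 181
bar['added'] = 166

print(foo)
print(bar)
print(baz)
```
{'name': 46, 'age': 34, 'city': 181}
{'name': 46, 'age': 34, 'added': 166}
{'name': 46, 'age': 34, 'city': 181}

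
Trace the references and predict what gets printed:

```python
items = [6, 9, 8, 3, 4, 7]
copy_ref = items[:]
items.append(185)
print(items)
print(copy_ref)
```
[6, 9, 8, 3, 4, 7, 185]
[6, 9, 8, 3, 4, 7]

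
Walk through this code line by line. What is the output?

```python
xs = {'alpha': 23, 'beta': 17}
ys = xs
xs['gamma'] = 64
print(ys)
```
{'alpha': 23, 'beta': 17, 'gamma': 64}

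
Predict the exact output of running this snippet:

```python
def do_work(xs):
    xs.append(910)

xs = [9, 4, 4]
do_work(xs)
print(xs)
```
[9, 4, 4, 910]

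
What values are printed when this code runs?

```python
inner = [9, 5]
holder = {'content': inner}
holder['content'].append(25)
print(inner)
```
[9, 5, 25]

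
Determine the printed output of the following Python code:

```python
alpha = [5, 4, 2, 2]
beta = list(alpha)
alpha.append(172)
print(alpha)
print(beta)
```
[5, 4, 2, 2, 172]
[5, 4, 2, 2]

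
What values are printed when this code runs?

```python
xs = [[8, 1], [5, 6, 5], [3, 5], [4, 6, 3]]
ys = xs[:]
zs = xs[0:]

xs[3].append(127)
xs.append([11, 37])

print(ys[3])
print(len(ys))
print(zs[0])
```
[4, 6, 3, 127]
4
[8, 1]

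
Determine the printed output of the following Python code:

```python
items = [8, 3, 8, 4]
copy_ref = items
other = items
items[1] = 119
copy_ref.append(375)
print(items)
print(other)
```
[8, 119, 8, 4, 375]
[8, 119, 8, 4, 375]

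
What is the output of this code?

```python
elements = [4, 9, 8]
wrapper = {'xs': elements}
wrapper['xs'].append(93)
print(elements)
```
[4, 9, 8, 93]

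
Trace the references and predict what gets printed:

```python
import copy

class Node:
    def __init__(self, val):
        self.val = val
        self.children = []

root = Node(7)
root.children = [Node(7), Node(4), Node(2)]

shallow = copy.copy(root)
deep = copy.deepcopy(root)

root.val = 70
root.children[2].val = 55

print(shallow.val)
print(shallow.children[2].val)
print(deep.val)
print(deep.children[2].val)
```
7
55
7
2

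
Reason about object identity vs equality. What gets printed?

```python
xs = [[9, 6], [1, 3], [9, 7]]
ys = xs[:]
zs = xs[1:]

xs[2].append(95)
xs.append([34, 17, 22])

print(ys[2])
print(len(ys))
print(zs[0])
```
[9, 7, 95]
3
[1, 3]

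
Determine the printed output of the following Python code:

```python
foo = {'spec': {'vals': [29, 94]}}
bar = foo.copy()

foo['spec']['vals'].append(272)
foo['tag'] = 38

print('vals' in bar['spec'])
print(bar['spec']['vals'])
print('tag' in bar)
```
True
[29, 94, 272]
False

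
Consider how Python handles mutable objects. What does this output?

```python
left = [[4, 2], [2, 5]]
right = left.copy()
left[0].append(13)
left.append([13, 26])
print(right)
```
[[4, 2, 13], [2, 5]]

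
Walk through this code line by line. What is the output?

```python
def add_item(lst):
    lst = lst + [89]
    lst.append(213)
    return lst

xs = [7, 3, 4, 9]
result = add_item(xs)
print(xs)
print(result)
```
[7, 3, 4, 9]
[7, 3, 4, 9, 89, 213]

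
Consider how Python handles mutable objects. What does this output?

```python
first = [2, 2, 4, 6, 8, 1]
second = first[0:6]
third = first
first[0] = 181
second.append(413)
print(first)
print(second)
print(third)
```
[181, 2, 4, 6, 8, 1]
[2, 2, 4, 6, 8, 1, 413]
[181, 2, 4, 6, 8, 1]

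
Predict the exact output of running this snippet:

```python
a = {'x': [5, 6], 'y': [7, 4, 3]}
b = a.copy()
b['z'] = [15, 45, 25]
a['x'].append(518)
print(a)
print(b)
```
{'x': [5, 6, 518], 'y': [7, 4, 3]}
{'x': [5, 6, 518], 'y': [7, 4, 3], 'z': [15, 45, 25]}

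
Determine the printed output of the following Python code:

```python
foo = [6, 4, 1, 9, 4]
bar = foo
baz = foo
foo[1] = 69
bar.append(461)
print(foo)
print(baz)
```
[6, 69, 1, 9, 4, 461]
[6, 69, 1, 9, 4, 461]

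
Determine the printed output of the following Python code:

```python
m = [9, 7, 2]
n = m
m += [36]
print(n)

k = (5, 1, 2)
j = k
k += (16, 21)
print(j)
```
[9, 7, 2, 36]
(5, 1, 2)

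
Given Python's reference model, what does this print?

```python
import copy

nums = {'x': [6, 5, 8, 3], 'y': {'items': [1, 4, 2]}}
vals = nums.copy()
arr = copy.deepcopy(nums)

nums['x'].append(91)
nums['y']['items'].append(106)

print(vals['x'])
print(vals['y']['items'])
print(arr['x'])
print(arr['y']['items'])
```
[6, 5, 8, 3, 91]
[1, 4, 2, 106]
[6, 5, 8, 3]
[1, 4, 2]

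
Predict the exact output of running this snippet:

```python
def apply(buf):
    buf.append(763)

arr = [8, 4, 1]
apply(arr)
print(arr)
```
[8, 4, 1, 763]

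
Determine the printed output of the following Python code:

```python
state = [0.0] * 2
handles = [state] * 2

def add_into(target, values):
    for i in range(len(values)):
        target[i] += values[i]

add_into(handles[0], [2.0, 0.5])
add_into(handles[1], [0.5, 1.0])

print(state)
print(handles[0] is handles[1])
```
[2.5, 1.5]
True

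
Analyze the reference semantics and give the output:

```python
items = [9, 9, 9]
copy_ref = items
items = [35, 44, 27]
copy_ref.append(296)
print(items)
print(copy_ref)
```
[35, 44, 27]
[9, 9, 9, 296]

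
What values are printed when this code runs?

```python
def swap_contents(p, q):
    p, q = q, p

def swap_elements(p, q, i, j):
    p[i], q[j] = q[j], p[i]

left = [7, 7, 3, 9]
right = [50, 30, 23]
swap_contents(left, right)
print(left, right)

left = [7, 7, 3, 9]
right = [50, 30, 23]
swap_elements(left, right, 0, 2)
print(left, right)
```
[7, 7, 3, 9] [50, 30, 23]
[23, 7, 3, 9] [50, 30, 7]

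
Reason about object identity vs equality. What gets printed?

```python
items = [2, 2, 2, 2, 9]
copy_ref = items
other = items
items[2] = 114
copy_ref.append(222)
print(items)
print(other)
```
[2, 2, 114, 2, 9, 222]
[2, 2, 114, 2, 9, 222]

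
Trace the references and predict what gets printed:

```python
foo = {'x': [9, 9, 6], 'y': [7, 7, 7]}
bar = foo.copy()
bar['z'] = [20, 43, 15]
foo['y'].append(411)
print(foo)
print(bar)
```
{'x': [9, 9, 6], 'y': [7, 7, 7, 411]}
{'x': [9, 9, 6], 'y': [7, 7, 7, 411], 'z': [20, 43, 15]}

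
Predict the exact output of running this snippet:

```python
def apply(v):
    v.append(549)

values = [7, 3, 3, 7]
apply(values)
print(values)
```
[7, 3, 3, 7, 549]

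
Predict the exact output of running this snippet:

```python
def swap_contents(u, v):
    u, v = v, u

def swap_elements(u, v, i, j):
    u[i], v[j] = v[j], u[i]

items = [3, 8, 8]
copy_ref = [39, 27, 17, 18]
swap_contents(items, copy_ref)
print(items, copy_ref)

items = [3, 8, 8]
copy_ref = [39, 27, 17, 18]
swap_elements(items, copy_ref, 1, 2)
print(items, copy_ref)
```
[3, 8, 8] [39, 27, 17, 18]
[3, 17, 8] [39, 27, 8, 18]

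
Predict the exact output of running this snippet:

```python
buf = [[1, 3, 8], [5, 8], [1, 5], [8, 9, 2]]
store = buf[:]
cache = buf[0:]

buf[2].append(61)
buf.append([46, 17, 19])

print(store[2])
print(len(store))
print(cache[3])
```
[1, 5, 61]
4
[8, 9, 2]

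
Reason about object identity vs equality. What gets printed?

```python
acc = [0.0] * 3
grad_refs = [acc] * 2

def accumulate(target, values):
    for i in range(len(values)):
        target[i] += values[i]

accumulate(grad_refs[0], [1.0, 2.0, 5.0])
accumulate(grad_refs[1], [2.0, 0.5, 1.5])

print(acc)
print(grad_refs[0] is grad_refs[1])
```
[3.0, 2.5, 6.5]
True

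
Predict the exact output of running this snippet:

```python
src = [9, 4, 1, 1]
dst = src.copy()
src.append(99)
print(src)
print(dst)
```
[9, 4, 1, 1, 99]
[9, 4, 1, 1]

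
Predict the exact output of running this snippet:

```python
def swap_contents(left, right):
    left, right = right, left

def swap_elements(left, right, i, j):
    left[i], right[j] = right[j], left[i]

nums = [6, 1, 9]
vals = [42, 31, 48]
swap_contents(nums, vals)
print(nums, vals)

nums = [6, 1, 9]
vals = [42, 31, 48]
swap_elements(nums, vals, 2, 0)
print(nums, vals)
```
[6, 1, 9] [42, 31, 48]
[6, 1, 42] [9, 31, 48]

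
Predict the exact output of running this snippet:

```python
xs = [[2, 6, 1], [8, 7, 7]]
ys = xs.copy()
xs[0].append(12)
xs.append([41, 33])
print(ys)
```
[[2, 6, 1, 12], [8, 7, 7]]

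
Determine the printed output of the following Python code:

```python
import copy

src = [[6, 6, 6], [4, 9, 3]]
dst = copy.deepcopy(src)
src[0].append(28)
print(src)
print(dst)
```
[[6, 6, 6, 28], [4, 9, 3]]
[[6, 6, 6], [4, 9, 3]]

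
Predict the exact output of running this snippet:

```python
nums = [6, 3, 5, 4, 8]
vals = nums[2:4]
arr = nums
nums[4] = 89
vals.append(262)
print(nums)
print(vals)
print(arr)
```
[6, 3, 5, 4, 89]
[5, 4, 262]
[6, 3, 5, 4, 89]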